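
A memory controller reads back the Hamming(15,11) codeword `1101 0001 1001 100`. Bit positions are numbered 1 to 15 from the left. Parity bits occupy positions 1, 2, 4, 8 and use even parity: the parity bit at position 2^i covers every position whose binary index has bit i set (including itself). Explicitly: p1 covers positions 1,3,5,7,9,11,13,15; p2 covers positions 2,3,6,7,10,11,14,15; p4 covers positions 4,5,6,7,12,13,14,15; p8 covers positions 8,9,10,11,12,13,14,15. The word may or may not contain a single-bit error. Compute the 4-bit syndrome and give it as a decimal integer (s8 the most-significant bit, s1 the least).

s1: b1⊕b3⊕b5⊕b7⊕b9⊕b11⊕b13⊕b15 = 1⊕0⊕0⊕0⊕1⊕0⊕1⊕0 = 1
s2: b2⊕b3⊕b6⊕b7⊕b10⊕b11⊕b14⊕b15 = 1⊕0⊕0⊕0⊕0⊕0⊕0⊕0 = 1
s4: b4⊕b5⊕b6⊕b7⊕b12⊕b13⊕b14⊕b15 = 1⊕0⊕0⊕0⊕1⊕1⊕0⊕0 = 1
s8: b8⊕b9⊕b10⊕b11⊕b12⊕b13⊕b14⊕b15 = 1⊕1⊕0⊕0⊕1⊕1⊕0⊕0 = 0
Syndrome (s8...s1) = 0111 → position 7.

7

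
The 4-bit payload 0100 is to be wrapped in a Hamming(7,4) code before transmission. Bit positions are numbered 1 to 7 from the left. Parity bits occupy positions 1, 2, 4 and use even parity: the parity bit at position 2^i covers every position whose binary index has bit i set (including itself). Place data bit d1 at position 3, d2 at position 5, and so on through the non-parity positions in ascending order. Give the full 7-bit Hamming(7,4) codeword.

Place data bits at non-power-of-two positions: b3=0, b5=1, b6=0, b7=0.
p1 = XOR of data positions {3,5,7} = 0⊕1⊕0 = 1
p2 = XOR of data positions {3,6,7} = 0⊕0⊕0 = 0
p4 = XOR of data positions {5,6,7} = 1⊕0⊕0 = 1
Codeword b1..b7 = 1001100

1001100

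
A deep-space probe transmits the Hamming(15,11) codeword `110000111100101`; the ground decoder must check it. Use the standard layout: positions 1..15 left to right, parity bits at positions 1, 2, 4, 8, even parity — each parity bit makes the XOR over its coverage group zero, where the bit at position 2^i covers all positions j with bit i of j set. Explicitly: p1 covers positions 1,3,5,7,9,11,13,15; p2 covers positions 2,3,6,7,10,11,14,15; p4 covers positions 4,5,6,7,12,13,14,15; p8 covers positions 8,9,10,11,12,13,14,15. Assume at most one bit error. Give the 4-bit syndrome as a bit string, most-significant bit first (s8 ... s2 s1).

s1: b1⊕b3⊕b5⊕b7⊕b9⊕b11⊕b13⊕b15 = 1⊕0⊕0⊕1⊕1⊕0⊕1⊕1 = 1
s2: b2⊕b3⊕b6⊕b7⊕b10⊕b11⊕b14⊕b15 = 1⊕0⊕0⊕1⊕1⊕0⊕0⊕1 = 0
s4: b4⊕b5⊕b6⊕b7⊕b12⊕b13⊕b14⊕b15 = 0⊕0⊕0⊕1⊕0⊕1⊕0⊕1 = 1
s8: b8⊕b9⊕b10⊕b11⊕b12⊕b13⊕b14⊕b15 = 1⊕1⊕1⊕0⊕0⊕1⊕0⊕1 = 1
Syndrome (s8...s1) = 1101 → position 13.

1101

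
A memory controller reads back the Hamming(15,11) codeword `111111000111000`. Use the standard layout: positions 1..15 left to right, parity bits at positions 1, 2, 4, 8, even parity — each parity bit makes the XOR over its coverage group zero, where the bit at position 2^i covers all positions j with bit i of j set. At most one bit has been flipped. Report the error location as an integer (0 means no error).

10

s1: b1⊕b3⊕b5⊕b7⊕b9⊕b11⊕b13⊕b15 = 1⊕1⊕1⊕0⊕0⊕1⊕0⊕0 = 0
s2: b2⊕b3⊕b6⊕b7⊕b10⊕b11⊕b14⊕b15 = 1⊕1⊕1⊕0⊕1⊕1⊕0⊕0 = 1
s4: b4⊕b5⊕b6⊕b7⊕b12⊕b13⊕b14⊕b15 = 1⊕1⊕1⊕0⊕1⊕0⊕0⊕0 = 0
s8: b8⊕b9⊕b10⊕b11⊕b12⊕b13⊕b14⊕b15 = 0⊕0⊕1⊕1⊕1⊕0⊕0⊕0 = 1
Syndrome (s8...s1) = 1010 → position 10.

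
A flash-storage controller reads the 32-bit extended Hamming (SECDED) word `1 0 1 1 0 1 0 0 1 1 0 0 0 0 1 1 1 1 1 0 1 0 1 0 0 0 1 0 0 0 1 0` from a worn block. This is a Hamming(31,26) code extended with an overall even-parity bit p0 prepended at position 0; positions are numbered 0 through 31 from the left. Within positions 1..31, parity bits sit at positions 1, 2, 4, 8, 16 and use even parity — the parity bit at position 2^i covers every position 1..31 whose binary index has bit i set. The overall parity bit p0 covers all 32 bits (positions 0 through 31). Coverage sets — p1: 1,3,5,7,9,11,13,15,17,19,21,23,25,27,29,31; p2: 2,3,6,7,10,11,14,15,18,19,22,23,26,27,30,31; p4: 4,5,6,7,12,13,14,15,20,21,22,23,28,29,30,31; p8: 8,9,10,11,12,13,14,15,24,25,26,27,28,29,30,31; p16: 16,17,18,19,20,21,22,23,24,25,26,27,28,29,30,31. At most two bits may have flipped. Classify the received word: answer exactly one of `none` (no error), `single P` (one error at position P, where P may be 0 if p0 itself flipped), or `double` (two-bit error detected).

s1: b1⊕b3⊕b5⊕b7⊕b9⊕b11⊕b13⊕b15⊕b17⊕b19⊕b21⊕b23⊕b25⊕b27⊕b29⊕b31 = 0⊕1⊕1⊕0⊕1⊕0⊕0⊕1⊕1⊕0⊕0⊕0⊕0⊕0⊕0⊕0 = 1
s2: b2⊕b3⊕b6⊕b7⊕b10⊕b11⊕b14⊕b15⊕b18⊕b19⊕b22⊕b23⊕b26⊕b27⊕b30⊕b31 = 1⊕1⊕0⊕0⊕0⊕0⊕1⊕1⊕1⊕0⊕1⊕0⊕1⊕0⊕1⊕0 = 0
s4: b4⊕b5⊕b6⊕b7⊕b12⊕b13⊕b14⊕b15⊕b20⊕b21⊕b22⊕b23⊕b28⊕b29⊕b30⊕b31 = 0⊕1⊕0⊕0⊕0⊕0⊕1⊕1⊕1⊕0⊕1⊕0⊕0⊕0⊕1⊕0 = 0
s8: b8⊕b9⊕b10⊕b11⊕b12⊕b13⊕b14⊕b15⊕b24⊕b25⊕b26⊕b27⊕b28⊕b29⊕b30⊕b31 = 1⊕1⊕0⊕0⊕0⊕0⊕1⊕1⊕0⊕0⊕1⊕0⊕0⊕0⊕1⊕0 = 0
s16: b16⊕b17⊕b18⊕b19⊕b20⊕b21⊕b22⊕b23⊕b24⊕b25⊕b26⊕b27⊕b28⊕b29⊕b30⊕b31 = 1⊕1⊕1⊕0⊕1⊕0⊕1⊕0⊕0⊕0⊕1⊕0⊕0⊕0⊕1⊕0 = 1
Syndrome (s16...s1) = 10001 → position 17.
Overall parity (XOR of all 32 bits, including p0): 1⊕0⊕1⊕1⊕0⊕1⊕0⊕0⊕1⊕1⊕0⊕0⊕0⊕0⊕1⊕1⊕1⊕1⊕1⊕0⊕1⊕0⊕1⊕0⊕0⊕0⊕1⊕0⊕0⊕0⊕1⊕0 = 1
Overall=1, syndrome position=17 → single-bit error at position 17.

single 17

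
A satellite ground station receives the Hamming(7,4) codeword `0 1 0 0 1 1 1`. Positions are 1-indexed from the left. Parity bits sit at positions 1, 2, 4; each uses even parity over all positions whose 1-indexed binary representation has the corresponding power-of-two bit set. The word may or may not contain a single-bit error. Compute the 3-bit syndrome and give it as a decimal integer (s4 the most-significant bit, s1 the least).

6

s1: b1⊕b3⊕b5⊕b7 = 0⊕0⊕1⊕1 = 0
s2: b2⊕b3⊕b6⊕b7 = 1⊕0⊕1⊕1 = 1
s4: b4⊕b5⊕b6⊕b7 = 0⊕1⊕1⊕1 = 1
Syndrome (s4...s1) = 110 → position 6.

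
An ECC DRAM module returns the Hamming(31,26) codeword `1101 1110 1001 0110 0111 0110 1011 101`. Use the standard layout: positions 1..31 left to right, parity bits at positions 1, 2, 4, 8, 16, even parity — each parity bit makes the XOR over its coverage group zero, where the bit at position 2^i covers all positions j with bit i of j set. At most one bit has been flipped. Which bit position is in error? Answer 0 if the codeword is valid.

s1: b1⊕b3⊕b5⊕b7⊕b9⊕b11⊕b13⊕b15⊕b17⊕b19⊕b21⊕b23⊕b25⊕b27⊕b29⊕b31 = 1⊕0⊕1⊕1⊕1⊕0⊕0⊕1⊕0⊕1⊕0⊕1⊕1⊕1⊕1⊕1 = 1
s2: b2⊕b3⊕b6⊕b7⊕b10⊕b11⊕b14⊕b15⊕b18⊕b19⊕b22⊕b23⊕b26⊕b27⊕b30⊕b31 = 1⊕0⊕1⊕1⊕0⊕0⊕1⊕1⊕1⊕1⊕1⊕1⊕0⊕1⊕0⊕1 = 1
s4: b4⊕b5⊕b6⊕b7⊕b12⊕b13⊕b14⊕b15⊕b20⊕b21⊕b22⊕b23⊕b28⊕b29⊕b30⊕b31 = 1⊕1⊕1⊕1⊕1⊕0⊕1⊕1⊕1⊕0⊕1⊕1⊕1⊕1⊕0⊕1 = 1
s8: b8⊕b9⊕b10⊕b11⊕b12⊕b13⊕b14⊕b15⊕b24⊕b25⊕b26⊕b27⊕b28⊕b29⊕b30⊕b31 = 0⊕1⊕0⊕0⊕1⊕0⊕1⊕1⊕0⊕1⊕0⊕1⊕1⊕1⊕0⊕1 = 1
s16: b16⊕b17⊕b18⊕b19⊕b20⊕b21⊕b22⊕b23⊕b24⊕b25⊕b26⊕b27⊕b28⊕b29⊕b30⊕b31 = 0⊕0⊕1⊕1⊕1⊕0⊕1⊕1⊕0⊕1⊕0⊕1⊕1⊕1⊕0⊕1 = 0
Syndrome (s16...s1) = 01111 → position 15.

15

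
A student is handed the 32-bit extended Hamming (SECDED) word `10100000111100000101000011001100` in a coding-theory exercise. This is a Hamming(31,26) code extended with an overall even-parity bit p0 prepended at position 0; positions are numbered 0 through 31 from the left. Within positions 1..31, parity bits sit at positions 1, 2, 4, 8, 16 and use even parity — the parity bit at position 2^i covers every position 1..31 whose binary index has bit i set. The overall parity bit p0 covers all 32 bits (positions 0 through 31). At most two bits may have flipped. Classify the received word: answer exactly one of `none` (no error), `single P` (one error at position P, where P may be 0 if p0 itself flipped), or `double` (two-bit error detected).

s1: b1⊕b3⊕b5⊕b7⊕b9⊕b11⊕b13⊕b15⊕b17⊕b19⊕b21⊕b23⊕b25⊕b27⊕b29⊕b31 = 0⊕0⊕0⊕0⊕1⊕1⊕0⊕0⊕1⊕1⊕0⊕0⊕1⊕0⊕1⊕0 = 0
s2: b2⊕b3⊕b6⊕b7⊕b10⊕b11⊕b14⊕b15⊕b18⊕b19⊕b22⊕b23⊕b26⊕b27⊕b30⊕b31 = 1⊕0⊕0⊕0⊕1⊕1⊕0⊕0⊕0⊕1⊕0⊕0⊕0⊕0⊕0⊕0 = 0
s4: b4⊕b5⊕b6⊕b7⊕b12⊕b13⊕b14⊕b15⊕b20⊕b21⊕b22⊕b23⊕b28⊕b29⊕b30⊕b31 = 0⊕0⊕0⊕0⊕0⊕0⊕0⊕0⊕0⊕0⊕0⊕0⊕1⊕1⊕0⊕0 = 0
s8: b8⊕b9⊕b10⊕b11⊕b12⊕b13⊕b14⊕b15⊕b24⊕b25⊕b26⊕b27⊕b28⊕b29⊕b30⊕b31 = 1⊕1⊕1⊕1⊕0⊕0⊕0⊕0⊕1⊕1⊕0⊕0⊕1⊕1⊕0⊕0 = 0
s16: b16⊕b17⊕b18⊕b19⊕b20⊕b21⊕b22⊕b23⊕b24⊕b25⊕b26⊕b27⊕b28⊕b29⊕b30⊕b31 = 0⊕1⊕0⊕1⊕0⊕0⊕0⊕0⊕1⊕1⊕0⊕0⊕1⊕1⊕0⊕0 = 0
Syndrome (s16...s1) = 00000 → position 0 (no error).
Overall parity (XOR of all 32 bits, including p0): 1⊕0⊕1⊕0⊕0⊕0⊕0⊕0⊕1⊕1⊕1⊕1⊕0⊕0⊕0⊕0⊕0⊕1⊕0⊕1⊕0⊕0⊕0⊕0⊕1⊕1⊕0⊕0⊕1⊕1⊕0⊕0 = 0
Overall=0, syndrome position=0 → no error.

none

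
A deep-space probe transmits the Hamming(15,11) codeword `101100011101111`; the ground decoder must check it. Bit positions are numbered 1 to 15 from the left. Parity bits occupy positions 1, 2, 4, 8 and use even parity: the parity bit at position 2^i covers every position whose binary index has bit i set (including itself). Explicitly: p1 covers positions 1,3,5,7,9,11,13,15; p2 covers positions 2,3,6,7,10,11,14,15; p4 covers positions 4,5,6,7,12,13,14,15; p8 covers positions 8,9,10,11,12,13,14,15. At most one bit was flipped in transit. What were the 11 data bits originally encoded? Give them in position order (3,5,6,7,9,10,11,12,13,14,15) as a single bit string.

10001101011

s1: b1⊕b3⊕b5⊕b7⊕b9⊕b11⊕b13⊕b15 = 1⊕1⊕0⊕0⊕1⊕0⊕1⊕1 = 1
s2: b2⊕b3⊕b6⊕b7⊕b10⊕b11⊕b14⊕b15 = 0⊕1⊕0⊕0⊕1⊕0⊕1⊕1 = 0
s4: b4⊕b5⊕b6⊕b7⊕b12⊕b13⊕b14⊕b15 = 1⊕0⊕0⊕0⊕1⊕1⊕1⊕1 = 1
s8: b8⊕b9⊕b10⊕b11⊕b12⊕b13⊕b14⊕b15 = 1⊕1⊕1⊕0⊕1⊕1⊕1⊕1 = 1
Syndrome (s8...s1) = 1101 → position 13.
Flip bit 13: corrected codeword = 101100011101011
Data bits at positions 3,5,6,7,9,10,11,12,13,14,15: 10001101011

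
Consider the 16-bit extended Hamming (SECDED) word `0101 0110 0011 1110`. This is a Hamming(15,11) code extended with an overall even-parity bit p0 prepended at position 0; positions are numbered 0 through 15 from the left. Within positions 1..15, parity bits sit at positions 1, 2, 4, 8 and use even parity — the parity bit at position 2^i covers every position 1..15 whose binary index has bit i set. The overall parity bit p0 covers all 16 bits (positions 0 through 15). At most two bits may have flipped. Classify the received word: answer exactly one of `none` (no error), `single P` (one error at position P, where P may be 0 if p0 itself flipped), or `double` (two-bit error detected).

single 15

s1: b1⊕b3⊕b5⊕b7⊕b9⊕b11⊕b13⊕b15 = 1⊕1⊕1⊕0⊕0⊕1⊕1⊕0 = 1
s2: b2⊕b3⊕b6⊕b7⊕b10⊕b11⊕b14⊕b15 = 0⊕1⊕1⊕0⊕1⊕1⊕1⊕0 = 1
s4: b4⊕b5⊕b6⊕b7⊕b12⊕b13⊕b14⊕b15 = 0⊕1⊕1⊕0⊕1⊕1⊕1⊕0 = 1
s8: b8⊕b9⊕b10⊕b11⊕b12⊕b13⊕b14⊕b15 = 0⊕0⊕1⊕1⊕1⊕1⊕1⊕0 = 1
Syndrome (s8...s1) = 1111 → position 15.
Overall parity (XOR of all 16 bits, including p0): 0⊕1⊕0⊕1⊕0⊕1⊕1⊕0⊕0⊕0⊕1⊕1⊕1⊕1⊕1⊕0 = 1
Overall=1, syndrome position=15 → single-bit error at position 15.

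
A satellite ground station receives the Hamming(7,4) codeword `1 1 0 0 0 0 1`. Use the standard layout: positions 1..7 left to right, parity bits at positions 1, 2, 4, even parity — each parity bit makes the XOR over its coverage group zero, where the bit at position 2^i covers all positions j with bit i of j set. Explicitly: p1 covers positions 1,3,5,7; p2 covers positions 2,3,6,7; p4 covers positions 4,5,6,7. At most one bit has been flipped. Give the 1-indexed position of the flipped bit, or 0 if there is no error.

s1: b1⊕b3⊕b5⊕b7 = 1⊕0⊕0⊕1 = 0
s2: b2⊕b3⊕b6⊕b7 = 1⊕0⊕0⊕1 = 0
s4: b4⊕b5⊕b6⊕b7 = 0⊕0⊕0⊕1 = 1
Syndrome (s4...s1) = 100 → position 4.

4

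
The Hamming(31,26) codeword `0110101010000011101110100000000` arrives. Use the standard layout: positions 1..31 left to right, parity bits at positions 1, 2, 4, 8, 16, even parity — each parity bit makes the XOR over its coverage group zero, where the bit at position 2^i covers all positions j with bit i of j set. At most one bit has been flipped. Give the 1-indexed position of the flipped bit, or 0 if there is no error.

s1: b1⊕b3⊕b5⊕b7⊕b9⊕b11⊕b13⊕b15⊕b17⊕b19⊕b21⊕b23⊕b25⊕b27⊕b29⊕b31 = 0⊕1⊕1⊕1⊕1⊕0⊕0⊕1⊕1⊕1⊕1⊕1⊕0⊕0⊕0⊕0 = 1
s2: b2⊕b3⊕b6⊕b7⊕b10⊕b11⊕b14⊕b15⊕b18⊕b19⊕b22⊕b23⊕b26⊕b27⊕b30⊕b31 = 1⊕1⊕0⊕1⊕0⊕0⊕0⊕1⊕0⊕1⊕0⊕1⊕0⊕0⊕0⊕0 = 0
s4: b4⊕b5⊕b6⊕b7⊕b12⊕b13⊕b14⊕b15⊕b20⊕b21⊕b22⊕b23⊕b28⊕b29⊕b30⊕b31 = 0⊕1⊕0⊕1⊕0⊕0⊕0⊕1⊕1⊕1⊕0⊕1⊕0⊕0⊕0⊕0 = 0
s8: b8⊕b9⊕b10⊕b11⊕b12⊕b13⊕b14⊕b15⊕b24⊕b25⊕b26⊕b27⊕b28⊕b29⊕b30⊕b31 = 0⊕1⊕0⊕0⊕0⊕0⊕0⊕1⊕0⊕0⊕0⊕0⊕0⊕0⊕0⊕0 = 0
s16: b16⊕b17⊕b18⊕b19⊕b20⊕b21⊕b22⊕b23⊕b24⊕b25⊕b26⊕b27⊕b28⊕b29⊕b30⊕b31 = 1⊕1⊕0⊕1⊕1⊕1⊕0⊕1⊕0⊕0⊕0⊕0⊕0⊕0⊕0⊕0 = 0
Syndrome (s16...s1) = 00001 → position 1.

1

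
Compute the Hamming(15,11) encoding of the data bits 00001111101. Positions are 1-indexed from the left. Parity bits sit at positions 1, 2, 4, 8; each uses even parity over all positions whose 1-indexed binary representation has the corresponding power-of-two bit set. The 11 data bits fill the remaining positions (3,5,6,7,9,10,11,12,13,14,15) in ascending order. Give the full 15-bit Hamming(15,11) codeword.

010100001111101

Place data bits at non-power-of-two positions: b3=0, b5=0, b6=0, b7=0, b9=1, b10=1, b11=1, b12=1, b13=1, b14=0, b15=1.
p1 = XOR of data positions {3,5,7,9,11,13,15} = 0⊕0⊕0⊕1⊕1⊕1⊕1 = 0
p2 = XOR of data positions {3,6,7,10,11,14,15} = 0⊕0⊕0⊕1⊕1⊕0⊕1 = 1
p4 = XOR of data positions {5,6,7,12,13,14,15} = 0⊕0⊕0⊕1⊕1⊕0⊕1 = 1
p8 = XOR of data positions {9,10,11,12,13,14,15} = 1⊕1⊕1⊕1⊕1⊕0⊕1 = 0
Codeword b1..b15 = 010100001111101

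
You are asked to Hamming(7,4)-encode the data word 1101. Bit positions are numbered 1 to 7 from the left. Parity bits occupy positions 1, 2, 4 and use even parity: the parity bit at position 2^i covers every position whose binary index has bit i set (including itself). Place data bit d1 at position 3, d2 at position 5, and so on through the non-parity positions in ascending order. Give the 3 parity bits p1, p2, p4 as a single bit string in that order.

Place data bits at non-power-of-two positions: b3=1, b5=1, b6=0, b7=1.
p1 = XOR of data positions {3,5,7} = 1⊕1⊕1 = 1
p2 = XOR of data positions {3,6,7} = 1⊕0⊕1 = 0
p4 = XOR of data positions {5,6,7} = 1⊕0⊕1 = 0
Parity bits p1,p2,p4 = 100

100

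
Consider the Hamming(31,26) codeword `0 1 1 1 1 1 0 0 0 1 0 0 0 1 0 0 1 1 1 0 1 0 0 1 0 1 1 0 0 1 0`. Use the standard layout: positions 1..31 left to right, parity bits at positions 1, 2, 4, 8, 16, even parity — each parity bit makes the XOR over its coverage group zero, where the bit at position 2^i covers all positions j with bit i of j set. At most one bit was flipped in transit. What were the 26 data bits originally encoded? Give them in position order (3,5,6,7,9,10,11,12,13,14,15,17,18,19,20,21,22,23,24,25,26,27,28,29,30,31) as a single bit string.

11100100010111010010110010

s1: b1⊕b3⊕b5⊕b7⊕b9⊕b11⊕b13⊕b15⊕b17⊕b19⊕b21⊕b23⊕b25⊕b27⊕b29⊕b31 = 0⊕1⊕1⊕0⊕0⊕0⊕0⊕0⊕1⊕1⊕1⊕0⊕0⊕1⊕0⊕0 = 0
s2: b2⊕b3⊕b6⊕b7⊕b10⊕b11⊕b14⊕b15⊕b18⊕b19⊕b22⊕b23⊕b26⊕b27⊕b30⊕b31 = 1⊕1⊕1⊕0⊕1⊕0⊕1⊕0⊕1⊕1⊕0⊕0⊕1⊕1⊕1⊕0 = 0
s4: b4⊕b5⊕b6⊕b7⊕b12⊕b13⊕b14⊕b15⊕b20⊕b21⊕b22⊕b23⊕b28⊕b29⊕b30⊕b31 = 1⊕1⊕1⊕0⊕0⊕0⊕1⊕0⊕0⊕1⊕0⊕0⊕0⊕0⊕1⊕0 = 0
s8: b8⊕b9⊕b10⊕b11⊕b12⊕b13⊕b14⊕b15⊕b24⊕b25⊕b26⊕b27⊕b28⊕b29⊕b30⊕b31 = 0⊕0⊕1⊕0⊕0⊕0⊕1⊕0⊕1⊕0⊕1⊕1⊕0⊕0⊕1⊕0 = 0
s16: b16⊕b17⊕b18⊕b19⊕b20⊕b21⊕b22⊕b23⊕b24⊕b25⊕b26⊕b27⊕b28⊕b29⊕b30⊕b31 = 0⊕1⊕1⊕1⊕0⊕1⊕0⊕0⊕1⊕0⊕1⊕1⊕0⊕0⊕1⊕0 = 0
Syndrome (s16...s1) = 00000 → position 0 (no error).
No correction needed.
Data bits at positions 3,5,6,7,9,10,11,12,13,14,15,17,18,19,20,21,22,23,24,25,26,27,28,29,30,31: 11100100010111010010110010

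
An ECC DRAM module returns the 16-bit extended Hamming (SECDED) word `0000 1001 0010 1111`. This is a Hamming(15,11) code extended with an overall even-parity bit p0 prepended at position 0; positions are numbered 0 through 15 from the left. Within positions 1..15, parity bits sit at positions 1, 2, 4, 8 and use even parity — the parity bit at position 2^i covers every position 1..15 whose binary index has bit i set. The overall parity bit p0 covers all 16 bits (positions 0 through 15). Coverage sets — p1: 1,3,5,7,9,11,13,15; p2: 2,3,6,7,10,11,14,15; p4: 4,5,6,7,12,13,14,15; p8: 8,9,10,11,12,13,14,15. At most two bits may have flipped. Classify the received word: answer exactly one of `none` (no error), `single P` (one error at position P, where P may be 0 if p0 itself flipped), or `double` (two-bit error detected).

single 9

s1: b1⊕b3⊕b5⊕b7⊕b9⊕b11⊕b13⊕b15 = 0⊕0⊕0⊕1⊕0⊕0⊕1⊕1 = 1
s2: b2⊕b3⊕b6⊕b7⊕b10⊕b11⊕b14⊕b15 = 0⊕0⊕0⊕1⊕1⊕0⊕1⊕1 = 0
s4: b4⊕b5⊕b6⊕b7⊕b12⊕b13⊕b14⊕b15 = 1⊕0⊕0⊕1⊕1⊕1⊕1⊕1 = 0
s8: b8⊕b9⊕b10⊕b11⊕b12⊕b13⊕b14⊕b15 = 0⊕0⊕1⊕0⊕1⊕1⊕1⊕1 = 1
Syndrome (s8...s1) = 1001 → position 9.
Overall parity (XOR of all 16 bits, including p0): 0⊕0⊕0⊕0⊕1⊕0⊕0⊕1⊕0⊕0⊕1⊕0⊕1⊕1⊕1⊕1 = 1
Overall=1, syndrome position=9 → single-bit error at position 9.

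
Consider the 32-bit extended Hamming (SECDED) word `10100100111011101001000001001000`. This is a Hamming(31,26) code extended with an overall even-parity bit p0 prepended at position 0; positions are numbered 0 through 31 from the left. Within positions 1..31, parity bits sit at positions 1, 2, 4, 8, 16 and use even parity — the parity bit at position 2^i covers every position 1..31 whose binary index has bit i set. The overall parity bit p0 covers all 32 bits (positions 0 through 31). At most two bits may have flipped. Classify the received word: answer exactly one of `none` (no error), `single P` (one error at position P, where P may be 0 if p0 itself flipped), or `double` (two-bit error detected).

single 5

s1: b1⊕b3⊕b5⊕b7⊕b9⊕b11⊕b13⊕b15⊕b17⊕b19⊕b21⊕b23⊕b25⊕b27⊕b29⊕b31 = 0⊕0⊕1⊕0⊕1⊕0⊕1⊕0⊕0⊕1⊕0⊕0⊕1⊕0⊕0⊕0 = 1
s2: b2⊕b3⊕b6⊕b7⊕b10⊕b11⊕b14⊕b15⊕b18⊕b19⊕b22⊕b23⊕b26⊕b27⊕b30⊕b31 = 1⊕0⊕0⊕0⊕1⊕0⊕1⊕0⊕0⊕1⊕0⊕0⊕0⊕0⊕0⊕0 = 0
s4: b4⊕b5⊕b6⊕b7⊕b12⊕b13⊕b14⊕b15⊕b20⊕b21⊕b22⊕b23⊕b28⊕b29⊕b30⊕b31 = 0⊕1⊕0⊕0⊕1⊕1⊕1⊕0⊕0⊕0⊕0⊕0⊕1⊕0⊕0⊕0 = 1
s8: b8⊕b9⊕b10⊕b11⊕b12⊕b13⊕b14⊕b15⊕b24⊕b25⊕b26⊕b27⊕b28⊕b29⊕b30⊕b31 = 1⊕1⊕1⊕0⊕1⊕1⊕1⊕0⊕0⊕1⊕0⊕0⊕1⊕0⊕0⊕0 = 0
s16: b16⊕b17⊕b18⊕b19⊕b20⊕b21⊕b22⊕b23⊕b24⊕b25⊕b26⊕b27⊕b28⊕b29⊕b30⊕b31 = 1⊕0⊕0⊕1⊕0⊕0⊕0⊕0⊕0⊕1⊕0⊕0⊕1⊕0⊕0⊕0 = 0
Syndrome (s16...s1) = 00101 → position 5.
Overall parity (XOR of all 32 bits, including p0): 1⊕0⊕1⊕0⊕0⊕1⊕0⊕0⊕1⊕1⊕1⊕0⊕1⊕1⊕1⊕0⊕1⊕0⊕0⊕1⊕0⊕0⊕0⊕0⊕0⊕1⊕0⊕0⊕1⊕0⊕0⊕0 = 1
Overall=1, syndrome position=5 → single-bit error at position 5.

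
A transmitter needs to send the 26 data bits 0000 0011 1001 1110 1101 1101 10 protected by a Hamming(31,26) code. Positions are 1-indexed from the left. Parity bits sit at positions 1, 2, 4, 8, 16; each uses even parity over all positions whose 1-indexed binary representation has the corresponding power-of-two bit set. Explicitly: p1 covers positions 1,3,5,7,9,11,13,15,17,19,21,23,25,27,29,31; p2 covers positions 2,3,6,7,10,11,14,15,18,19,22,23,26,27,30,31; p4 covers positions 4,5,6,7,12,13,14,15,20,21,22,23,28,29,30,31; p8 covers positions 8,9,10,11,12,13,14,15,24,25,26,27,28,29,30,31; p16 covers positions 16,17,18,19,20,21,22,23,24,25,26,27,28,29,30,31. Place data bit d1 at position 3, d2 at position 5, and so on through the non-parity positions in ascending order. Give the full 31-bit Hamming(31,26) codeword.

Place data bits at non-power-of-two positions: b3=0, b5=0, b6=0, b7=0, b9=0, b10=0, b11=1, b12=1, b13=1, b14=0, b15=0, b17=1, b18=1, b19=1, b20=1, b21=0, b22=1, b23=1, b24=0, b25=1, b26=1, b27=1, b28=0, b29=1, b30=1, b31=0.
p1 = XOR of data positions {3,5,7,9,11,13,15,17,19,21,23,25,27,29,31} = 0⊕0⊕0⊕0⊕1⊕1⊕0⊕1⊕1⊕0⊕1⊕1⊕1⊕1⊕0 = 0
p2 = XOR of data positions {3,6,7,10,11,14,15,18,19,22,23,26,27,30,31} = 0⊕0⊕0⊕0⊕1⊕0⊕0⊕1⊕1⊕1⊕1⊕1⊕1⊕1⊕0 = 0
p4 = XOR of data positions {5,6,7,12,13,14,15,20,21,22,23,28,29,30,31} = 0⊕0⊕0⊕1⊕1⊕0⊕0⊕1⊕0⊕1⊕1⊕0⊕1⊕1⊕0 = 1
p8 = XOR of data positions {9,10,11,12,13,14,15,24,25,26,27,28,29,30,31} = 0⊕0⊕1⊕1⊕1⊕0⊕0⊕0⊕1⊕1⊕1⊕0⊕1⊕1⊕0 = 0
p16 = XOR of data positions {17,18,19,20,21,22,23,24,25,26,27,28,29,30,31} = 1⊕1⊕1⊕1⊕0⊕1⊕1⊕0⊕1⊕1⊕1⊕0⊕1⊕1⊕0 = 1
Codeword b1..b31 = 0001000000111001111101101110110

0001000000111001111101101110110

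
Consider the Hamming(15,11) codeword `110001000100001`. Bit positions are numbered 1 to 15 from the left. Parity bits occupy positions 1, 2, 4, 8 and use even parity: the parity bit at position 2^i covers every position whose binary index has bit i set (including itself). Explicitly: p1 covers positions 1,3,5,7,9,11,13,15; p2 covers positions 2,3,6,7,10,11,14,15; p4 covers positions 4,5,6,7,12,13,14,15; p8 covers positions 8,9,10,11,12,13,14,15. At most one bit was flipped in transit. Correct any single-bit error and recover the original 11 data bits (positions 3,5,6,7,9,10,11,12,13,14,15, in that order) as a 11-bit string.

00100100001

s1: b1⊕b3⊕b5⊕b7⊕b9⊕b11⊕b13⊕b15 = 1⊕0⊕0⊕0⊕0⊕0⊕0⊕1 = 0
s2: b2⊕b3⊕b6⊕b7⊕b10⊕b11⊕b14⊕b15 = 1⊕0⊕1⊕0⊕1⊕0⊕0⊕1 = 0
s4: b4⊕b5⊕b6⊕b7⊕b12⊕b13⊕b14⊕b15 = 0⊕0⊕1⊕0⊕0⊕0⊕0⊕1 = 0
s8: b8⊕b9⊕b10⊕b11⊕b12⊕b13⊕b14⊕b15 = 0⊕0⊕1⊕0⊕0⊕0⊕0⊕1 = 0
Syndrome (s8...s1) = 0000 → position 0 (no error).
No correction needed.
Data bits at positions 3,5,6,7,9,10,11,12,13,14,15: 00100100001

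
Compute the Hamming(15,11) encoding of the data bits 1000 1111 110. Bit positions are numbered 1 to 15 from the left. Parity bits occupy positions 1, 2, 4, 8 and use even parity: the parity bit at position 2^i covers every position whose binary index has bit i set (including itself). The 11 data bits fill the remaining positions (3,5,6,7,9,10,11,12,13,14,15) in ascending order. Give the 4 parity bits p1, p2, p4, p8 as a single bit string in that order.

Place data bits at non-power-of-two positions: b3=1, b5=0, b6=0, b7=0, b9=1, b10=1, b11=1, b12=1, b13=1, b14=1, b15=0.
p1 = XOR of data positions {3,5,7,9,11,13,15} = 1⊕0⊕0⊕1⊕1⊕1⊕0 = 0
p2 = XOR of data positions {3,6,7,10,11,14,15} = 1⊕0⊕0⊕1⊕1⊕1⊕0 = 0
p4 = XOR of data positions {5,6,7,12,13,14,15} = 0⊕0⊕0⊕1⊕1⊕1⊕0 = 1
p8 = XOR of data positions {9,10,11,12,13,14,15} = 1⊕1⊕1⊕1⊕1⊕1⊕0 = 0
Parity bits p1,p2,p4,p8 = 0010

0010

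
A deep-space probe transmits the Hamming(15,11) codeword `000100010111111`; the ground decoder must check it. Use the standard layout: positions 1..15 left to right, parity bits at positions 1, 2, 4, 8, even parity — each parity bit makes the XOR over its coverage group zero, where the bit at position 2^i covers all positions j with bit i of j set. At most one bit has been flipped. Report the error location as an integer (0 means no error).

s1: b1⊕b3⊕b5⊕b7⊕b9⊕b11⊕b13⊕b15 = 0⊕0⊕0⊕0⊕0⊕1⊕1⊕1 = 1
s2: b2⊕b3⊕b6⊕b7⊕b10⊕b11⊕b14⊕b15 = 0⊕0⊕0⊕0⊕1⊕1⊕1⊕1 = 0
s4: b4⊕b5⊕b6⊕b7⊕b12⊕b13⊕b14⊕b15 = 1⊕0⊕0⊕0⊕1⊕1⊕1⊕1 = 1
s8: b8⊕b9⊕b10⊕b11⊕b12⊕b13⊕b14⊕b15 = 1⊕0⊕1⊕1⊕1⊕1⊕1⊕1 = 1
Syndrome (s8...s1) = 1101 → position 13.

13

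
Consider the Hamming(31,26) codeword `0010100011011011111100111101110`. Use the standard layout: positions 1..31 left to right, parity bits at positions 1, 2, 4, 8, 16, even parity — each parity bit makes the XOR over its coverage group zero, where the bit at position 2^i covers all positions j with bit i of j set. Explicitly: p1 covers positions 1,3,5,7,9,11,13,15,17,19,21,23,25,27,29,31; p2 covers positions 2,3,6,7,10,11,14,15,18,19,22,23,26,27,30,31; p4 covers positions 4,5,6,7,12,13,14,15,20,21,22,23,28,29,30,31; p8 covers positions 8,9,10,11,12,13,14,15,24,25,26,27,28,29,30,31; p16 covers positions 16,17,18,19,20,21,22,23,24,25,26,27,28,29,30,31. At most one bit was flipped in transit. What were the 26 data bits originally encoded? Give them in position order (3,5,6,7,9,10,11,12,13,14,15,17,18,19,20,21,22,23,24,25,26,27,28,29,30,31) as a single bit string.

11001100101111100111101110

s1: b1⊕b3⊕b5⊕b7⊕b9⊕b11⊕b13⊕b15⊕b17⊕b19⊕b21⊕b23⊕b25⊕b27⊕b29⊕b31 = 0⊕1⊕1⊕0⊕1⊕0⊕1⊕1⊕1⊕1⊕0⊕1⊕1⊕0⊕1⊕0 = 0
s2: b2⊕b3⊕b6⊕b7⊕b10⊕b11⊕b14⊕b15⊕b18⊕b19⊕b22⊕b23⊕b26⊕b27⊕b30⊕b31 = 0⊕1⊕0⊕0⊕1⊕0⊕0⊕1⊕1⊕1⊕0⊕1⊕1⊕0⊕1⊕0 = 0
s4: b4⊕b5⊕b6⊕b7⊕b12⊕b13⊕b14⊕b15⊕b20⊕b21⊕b22⊕b23⊕b28⊕b29⊕b30⊕b31 = 0⊕1⊕0⊕0⊕1⊕1⊕0⊕1⊕1⊕0⊕0⊕1⊕1⊕1⊕1⊕0 = 1
s8: b8⊕b9⊕b10⊕b11⊕b12⊕b13⊕b14⊕b15⊕b24⊕b25⊕b26⊕b27⊕b28⊕b29⊕b30⊕b31 = 0⊕1⊕1⊕0⊕1⊕1⊕0⊕1⊕1⊕1⊕1⊕0⊕1⊕1⊕1⊕0 = 1
s16: b16⊕b17⊕b18⊕b19⊕b20⊕b21⊕b22⊕b23⊕b24⊕b25⊕b26⊕b27⊕b28⊕b29⊕b30⊕b31 = 1⊕1⊕1⊕1⊕1⊕0⊕0⊕1⊕1⊕1⊕1⊕0⊕1⊕1⊕1⊕0 = 0
Syndrome (s16...s1) = 01100 → position 12.
Flip bit 12: corrected codeword = 0010100011001011111100111101110
Data bits at positions 3,5,6,7,9,10,11,12,13,14,15,17,18,19,20,21,22,23,24,25,26,27,28,29,30,31: 11001100101111100111101110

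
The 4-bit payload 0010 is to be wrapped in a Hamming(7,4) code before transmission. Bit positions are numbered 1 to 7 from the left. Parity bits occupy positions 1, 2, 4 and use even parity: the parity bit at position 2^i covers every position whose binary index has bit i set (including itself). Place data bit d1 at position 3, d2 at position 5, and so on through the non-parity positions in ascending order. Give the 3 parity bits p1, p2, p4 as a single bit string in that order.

Place data bits at non-power-of-two positions: b3=0, b5=0, b6=1, b7=0.
p1 = XOR of data positions {3,5,7} = 0⊕0⊕0 = 0
p2 = XOR of data positions {3,6,7} = 0⊕1⊕0 = 1
p4 = XOR of data positions {5,6,7} = 0⊕1⊕0 = 1
Parity bits p1,p2,p4 = 011

011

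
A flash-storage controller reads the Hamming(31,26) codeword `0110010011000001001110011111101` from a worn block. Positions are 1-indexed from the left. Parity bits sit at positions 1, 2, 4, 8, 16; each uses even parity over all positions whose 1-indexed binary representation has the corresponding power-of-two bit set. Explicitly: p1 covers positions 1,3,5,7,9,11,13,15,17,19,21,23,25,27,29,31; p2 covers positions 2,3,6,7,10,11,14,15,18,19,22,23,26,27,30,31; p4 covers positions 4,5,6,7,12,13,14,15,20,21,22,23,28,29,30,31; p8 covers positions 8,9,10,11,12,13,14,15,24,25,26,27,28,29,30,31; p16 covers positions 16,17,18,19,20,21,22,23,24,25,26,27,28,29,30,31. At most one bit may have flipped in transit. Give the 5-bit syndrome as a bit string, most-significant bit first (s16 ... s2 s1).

s1: b1⊕b3⊕b5⊕b7⊕b9⊕b11⊕b13⊕b15⊕b17⊕b19⊕b21⊕b23⊕b25⊕b27⊕b29⊕b31 = 0⊕1⊕0⊕0⊕1⊕0⊕0⊕0⊕0⊕1⊕1⊕0⊕1⊕1⊕1⊕1 = 0
s2: b2⊕b3⊕b6⊕b7⊕b10⊕b11⊕b14⊕b15⊕b18⊕b19⊕b22⊕b23⊕b26⊕b27⊕b30⊕b31 = 1⊕1⊕1⊕0⊕1⊕0⊕0⊕0⊕0⊕1⊕0⊕0⊕1⊕1⊕0⊕1 = 0
s4: b4⊕b5⊕b6⊕b7⊕b12⊕b13⊕b14⊕b15⊕b20⊕b21⊕b22⊕b23⊕b28⊕b29⊕b30⊕b31 = 0⊕0⊕1⊕0⊕0⊕0⊕0⊕0⊕1⊕1⊕0⊕0⊕1⊕1⊕0⊕1 = 0
s8: b8⊕b9⊕b10⊕b11⊕b12⊕b13⊕b14⊕b15⊕b24⊕b25⊕b26⊕b27⊕b28⊕b29⊕b30⊕b31 = 0⊕1⊕1⊕0⊕0⊕0⊕0⊕0⊕1⊕1⊕1⊕1⊕1⊕1⊕0⊕1 = 1
s16: b16⊕b17⊕b18⊕b19⊕b20⊕b21⊕b22⊕b23⊕b24⊕b25⊕b26⊕b27⊕b28⊕b29⊕b30⊕b31 = 1⊕0⊕0⊕1⊕1⊕1⊕0⊕0⊕1⊕1⊕1⊕1⊕1⊕1⊕0⊕1 = 1
Syndrome (s16...s1) = 11000 → position 24.

11000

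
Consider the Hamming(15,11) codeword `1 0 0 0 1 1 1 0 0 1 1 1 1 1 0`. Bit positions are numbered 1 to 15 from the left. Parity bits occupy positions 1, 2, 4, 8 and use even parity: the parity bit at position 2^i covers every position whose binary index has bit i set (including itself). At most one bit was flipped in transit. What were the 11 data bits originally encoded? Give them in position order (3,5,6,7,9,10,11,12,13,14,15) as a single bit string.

01110101110

s1: b1⊕b3⊕b5⊕b7⊕b9⊕b11⊕b13⊕b15 = 1⊕0⊕1⊕1⊕0⊕1⊕1⊕0 = 1
s2: b2⊕b3⊕b6⊕b7⊕b10⊕b11⊕b14⊕b15 = 0⊕0⊕1⊕1⊕1⊕1⊕1⊕0 = 1
s4: b4⊕b5⊕b6⊕b7⊕b12⊕b13⊕b14⊕b15 = 0⊕1⊕1⊕1⊕1⊕1⊕1⊕0 = 0
s8: b8⊕b9⊕b10⊕b11⊕b12⊕b13⊕b14⊕b15 = 0⊕0⊕1⊕1⊕1⊕1⊕1⊕0 = 1
Syndrome (s8...s1) = 1011 → position 11.
Flip bit 11: corrected codeword = 100011100101110
Data bits at positions 3,5,6,7,9,10,11,12,13,14,15: 01110101110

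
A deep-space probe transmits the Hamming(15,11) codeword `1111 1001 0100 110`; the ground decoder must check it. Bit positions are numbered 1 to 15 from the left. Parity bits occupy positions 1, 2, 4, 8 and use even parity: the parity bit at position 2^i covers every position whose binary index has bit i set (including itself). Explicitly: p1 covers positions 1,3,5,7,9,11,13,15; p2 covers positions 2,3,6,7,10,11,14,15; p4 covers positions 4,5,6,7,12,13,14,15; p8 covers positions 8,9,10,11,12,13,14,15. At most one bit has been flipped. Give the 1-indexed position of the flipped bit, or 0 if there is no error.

s1: b1⊕b3⊕b5⊕b7⊕b9⊕b11⊕b13⊕b15 = 1⊕1⊕1⊕0⊕0⊕0⊕1⊕0 = 0
s2: b2⊕b3⊕b6⊕b7⊕b10⊕b11⊕b14⊕b15 = 1⊕1⊕0⊕0⊕1⊕0⊕1⊕0 = 0
s4: b4⊕b5⊕b6⊕b7⊕b12⊕b13⊕b14⊕b15 = 1⊕1⊕0⊕0⊕0⊕1⊕1⊕0 = 0
s8: b8⊕b9⊕b10⊕b11⊕b12⊕b13⊕b14⊕b15 = 1⊕0⊕1⊕0⊕0⊕1⊕1⊕0 = 0
Syndrome (s8...s1) = 0000 → position 0 (no error).

0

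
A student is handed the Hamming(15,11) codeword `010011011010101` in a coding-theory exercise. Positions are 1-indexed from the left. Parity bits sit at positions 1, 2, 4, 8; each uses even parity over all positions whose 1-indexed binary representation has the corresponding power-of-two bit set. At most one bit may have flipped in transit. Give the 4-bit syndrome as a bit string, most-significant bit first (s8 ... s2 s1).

1001

s1: b1⊕b3⊕b5⊕b7⊕b9⊕b11⊕b13⊕b15 = 0⊕0⊕1⊕0⊕1⊕1⊕1⊕1 = 1
s2: b2⊕b3⊕b6⊕b7⊕b10⊕b11⊕b14⊕b15 = 1⊕0⊕1⊕0⊕0⊕1⊕0⊕1 = 0
s4: b4⊕b5⊕b6⊕b7⊕b12⊕b13⊕b14⊕b15 = 0⊕1⊕1⊕0⊕0⊕1⊕0⊕1 = 0
s8: b8⊕b9⊕b10⊕b11⊕b12⊕b13⊕b14⊕b15 = 1⊕1⊕0⊕1⊕0⊕1⊕0⊕1 = 1
Syndrome (s8...s1) = 1001 → position 9.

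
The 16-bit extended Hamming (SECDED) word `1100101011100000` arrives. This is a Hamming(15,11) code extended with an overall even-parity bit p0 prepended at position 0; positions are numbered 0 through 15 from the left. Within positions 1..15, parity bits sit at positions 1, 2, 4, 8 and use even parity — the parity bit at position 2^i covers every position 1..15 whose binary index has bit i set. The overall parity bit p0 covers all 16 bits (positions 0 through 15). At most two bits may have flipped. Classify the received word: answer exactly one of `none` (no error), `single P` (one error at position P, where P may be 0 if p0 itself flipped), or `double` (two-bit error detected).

s1: b1⊕b3⊕b5⊕b7⊕b9⊕b11⊕b13⊕b15 = 1⊕0⊕0⊕0⊕1⊕0⊕0⊕0 = 0
s2: b2⊕b3⊕b6⊕b7⊕b10⊕b11⊕b14⊕b15 = 0⊕0⊕1⊕0⊕1⊕0⊕0⊕0 = 0
s4: b4⊕b5⊕b6⊕b7⊕b12⊕b13⊕b14⊕b15 = 1⊕0⊕1⊕0⊕0⊕0⊕0⊕0 = 0
s8: b8⊕b9⊕b10⊕b11⊕b12⊕b13⊕b14⊕b15 = 1⊕1⊕1⊕0⊕0⊕0⊕0⊕0 = 1
Syndrome (s8...s1) = 1000 → position 8.
Overall parity (XOR of all 16 bits, including p0): 1⊕1⊕0⊕0⊕1⊕0⊕1⊕0⊕1⊕1⊕1⊕0⊕0⊕0⊕0⊕0 = 1
Overall=1, syndrome position=8 → single-bit error at position 8.

single 8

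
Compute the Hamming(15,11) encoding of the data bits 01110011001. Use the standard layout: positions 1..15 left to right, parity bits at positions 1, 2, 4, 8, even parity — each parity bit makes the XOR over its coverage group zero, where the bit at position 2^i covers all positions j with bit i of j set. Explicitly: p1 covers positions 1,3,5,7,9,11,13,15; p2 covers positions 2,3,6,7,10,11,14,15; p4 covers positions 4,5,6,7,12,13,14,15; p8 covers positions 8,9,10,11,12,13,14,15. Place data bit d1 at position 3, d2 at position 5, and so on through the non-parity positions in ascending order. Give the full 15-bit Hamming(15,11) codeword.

000111110011001

Place data bits at non-power-of-two positions: b3=0, b5=1, b6=1, b7=1, b9=0, b10=0, b11=1, b12=1, b13=0, b14=0, b15=1.
p1 = XOR of data positions {3,5,7,9,11,13,15} = 0⊕1⊕1⊕0⊕1⊕0⊕1 = 0
p2 = XOR of data positions {3,6,7,10,11,14,15} = 0⊕1⊕1⊕0⊕1⊕0⊕1 = 0
p4 = XOR of data positions {5,6,7,12,13,14,15} = 1⊕1⊕1⊕1⊕0⊕0⊕1 = 1
p8 = XOR of data positions {9,10,11,12,13,14,15} = 0⊕0⊕1⊕1⊕0⊕0⊕1 = 1
Codeword b1..b15 = 000111110011001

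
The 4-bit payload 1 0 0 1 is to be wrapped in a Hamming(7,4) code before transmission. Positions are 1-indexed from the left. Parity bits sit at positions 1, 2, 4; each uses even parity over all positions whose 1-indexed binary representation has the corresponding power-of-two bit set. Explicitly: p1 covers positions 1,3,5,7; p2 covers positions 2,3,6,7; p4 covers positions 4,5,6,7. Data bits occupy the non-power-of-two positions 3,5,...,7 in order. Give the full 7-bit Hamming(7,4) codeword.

0011001

Place data bits at non-power-of-two positions: b3=1, b5=0, b6=0, b7=1.
p1 = XOR of data positions {3,5,7} = 1⊕0⊕1 = 0
p2 = XOR of data positions {3,6,7} = 1⊕0⊕1 = 0
p4 = XOR of data positions {5,6,7} = 0⊕0⊕1 = 1
Codeword b1..b7 = 0011001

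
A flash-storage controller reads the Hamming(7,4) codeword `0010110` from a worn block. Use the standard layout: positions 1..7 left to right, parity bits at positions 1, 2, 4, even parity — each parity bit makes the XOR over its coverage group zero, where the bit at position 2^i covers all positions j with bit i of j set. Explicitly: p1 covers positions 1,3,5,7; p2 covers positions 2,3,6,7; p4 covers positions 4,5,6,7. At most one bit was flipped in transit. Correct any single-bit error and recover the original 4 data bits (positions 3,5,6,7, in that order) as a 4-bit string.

1110

s1: b1⊕b3⊕b5⊕b7 = 0⊕1⊕1⊕0 = 0
s2: b2⊕b3⊕b6⊕b7 = 0⊕1⊕1⊕0 = 0
s4: b4⊕b5⊕b6⊕b7 = 0⊕1⊕1⊕0 = 0
Syndrome (s4...s1) = 000 → position 0 (no error).
No correction needed.
Data bits at positions 3,5,6,7: 1110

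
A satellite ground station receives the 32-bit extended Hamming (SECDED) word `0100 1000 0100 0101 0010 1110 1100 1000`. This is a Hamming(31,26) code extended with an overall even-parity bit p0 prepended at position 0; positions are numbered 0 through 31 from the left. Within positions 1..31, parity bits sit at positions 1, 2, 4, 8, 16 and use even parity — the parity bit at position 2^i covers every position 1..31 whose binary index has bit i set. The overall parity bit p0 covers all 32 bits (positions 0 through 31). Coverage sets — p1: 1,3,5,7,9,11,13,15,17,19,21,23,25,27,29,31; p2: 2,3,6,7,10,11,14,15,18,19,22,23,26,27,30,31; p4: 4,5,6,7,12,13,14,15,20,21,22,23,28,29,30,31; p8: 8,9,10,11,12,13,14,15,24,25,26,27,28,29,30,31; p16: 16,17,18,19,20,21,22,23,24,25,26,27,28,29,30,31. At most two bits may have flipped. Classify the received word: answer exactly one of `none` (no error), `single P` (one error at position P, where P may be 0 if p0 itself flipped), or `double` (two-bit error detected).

double

s1: b1⊕b3⊕b5⊕b7⊕b9⊕b11⊕b13⊕b15⊕b17⊕b19⊕b21⊕b23⊕b25⊕b27⊕b29⊕b31 = 1⊕0⊕0⊕0⊕1⊕0⊕1⊕1⊕0⊕0⊕1⊕0⊕1⊕0⊕0⊕0 = 0
s2: b2⊕b3⊕b6⊕b7⊕b10⊕b11⊕b14⊕b15⊕b18⊕b19⊕b22⊕b23⊕b26⊕b27⊕b30⊕b31 = 0⊕0⊕0⊕0⊕0⊕0⊕0⊕1⊕1⊕0⊕1⊕0⊕0⊕0⊕0⊕0 = 1
s4: b4⊕b5⊕b6⊕b7⊕b12⊕b13⊕b14⊕b15⊕b20⊕b21⊕b22⊕b23⊕b28⊕b29⊕b30⊕b31 = 1⊕0⊕0⊕0⊕0⊕1⊕0⊕1⊕1⊕1⊕1⊕0⊕1⊕0⊕0⊕0 = 1
s8: b8⊕b9⊕b10⊕b11⊕b12⊕b13⊕b14⊕b15⊕b24⊕b25⊕b26⊕b27⊕b28⊕b29⊕b30⊕b31 = 0⊕1⊕0⊕0⊕0⊕1⊕0⊕1⊕1⊕1⊕0⊕0⊕1⊕0⊕0⊕0 = 0
s16: b16⊕b17⊕b18⊕b19⊕b20⊕b21⊕b22⊕b23⊕b24⊕b25⊕b26⊕b27⊕b28⊕b29⊕b30⊕b31 = 0⊕0⊕1⊕0⊕1⊕1⊕1⊕0⊕1⊕1⊕0⊕0⊕1⊕0⊕0⊕0 = 1
Syndrome (s16...s1) = 10110 → position 22.
Overall parity (XOR of all 32 bits, including p0): 0⊕1⊕0⊕0⊕1⊕0⊕0⊕0⊕0⊕1⊕0⊕0⊕0⊕1⊕0⊕1⊕0⊕0⊕1⊕0⊕1⊕1⊕1⊕0⊕1⊕1⊕0⊕0⊕1⊕0⊕0⊕0 = 0
Overall=0, syndrome position=22 → double-bit error detected (uncorrectable).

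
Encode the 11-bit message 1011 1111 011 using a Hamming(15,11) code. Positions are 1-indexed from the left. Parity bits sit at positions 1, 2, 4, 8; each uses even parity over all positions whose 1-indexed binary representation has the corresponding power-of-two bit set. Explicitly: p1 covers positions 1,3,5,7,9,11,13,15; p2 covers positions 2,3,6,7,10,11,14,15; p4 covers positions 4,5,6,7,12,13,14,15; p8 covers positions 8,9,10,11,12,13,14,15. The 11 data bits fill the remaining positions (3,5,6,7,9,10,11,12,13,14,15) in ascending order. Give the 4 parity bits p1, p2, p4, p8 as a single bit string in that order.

Place data bits at non-power-of-two positions: b3=1, b5=0, b6=1, b7=1, b9=1, b10=1, b11=1, b12=1, b13=0, b14=1, b15=1.
p1 = XOR of data positions {3,5,7,9,11,13,15} = 1⊕0⊕1⊕1⊕1⊕0⊕1 = 1
p2 = XOR of data positions {3,6,7,10,11,14,15} = 1⊕1⊕1⊕1⊕1⊕1⊕1 = 1
p4 = XOR of data positions {5,6,7,12,13,14,15} = 0⊕1⊕1⊕1⊕0⊕1⊕1 = 1
p8 = XOR of data positions {9,10,11,12,13,14,15} = 1⊕1⊕1⊕1⊕0⊕1⊕1 = 0
Parity bits p1,p2,p4,p8 = 1110

1110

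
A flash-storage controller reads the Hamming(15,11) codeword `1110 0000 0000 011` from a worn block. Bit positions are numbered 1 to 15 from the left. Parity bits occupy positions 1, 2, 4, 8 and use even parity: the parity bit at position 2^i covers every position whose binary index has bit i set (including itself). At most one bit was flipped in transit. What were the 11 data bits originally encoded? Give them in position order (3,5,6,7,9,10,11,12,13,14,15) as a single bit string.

s1: b1⊕b3⊕b5⊕b7⊕b9⊕b11⊕b13⊕b15 = 1⊕1⊕0⊕0⊕0⊕0⊕0⊕1 = 1
s2: b2⊕b3⊕b6⊕b7⊕b10⊕b11⊕b14⊕b15 = 1⊕1⊕0⊕0⊕0⊕0⊕1⊕1 = 0
s4: b4⊕b5⊕b6⊕b7⊕b12⊕b13⊕b14⊕b15 = 0⊕0⊕0⊕0⊕0⊕0⊕1⊕1 = 0
s8: b8⊕b9⊕b10⊕b11⊕b12⊕b13⊕b14⊕b15 = 0⊕0⊕0⊕0⊕0⊕0⊕1⊕1 = 0
Syndrome (s8...s1) = 0001 → position 1.
Flip bit 1: corrected codeword = 011000000000011
Data bits at positions 3,5,6,7,9,10,11,12,13,14,15: 10000000011

10000000011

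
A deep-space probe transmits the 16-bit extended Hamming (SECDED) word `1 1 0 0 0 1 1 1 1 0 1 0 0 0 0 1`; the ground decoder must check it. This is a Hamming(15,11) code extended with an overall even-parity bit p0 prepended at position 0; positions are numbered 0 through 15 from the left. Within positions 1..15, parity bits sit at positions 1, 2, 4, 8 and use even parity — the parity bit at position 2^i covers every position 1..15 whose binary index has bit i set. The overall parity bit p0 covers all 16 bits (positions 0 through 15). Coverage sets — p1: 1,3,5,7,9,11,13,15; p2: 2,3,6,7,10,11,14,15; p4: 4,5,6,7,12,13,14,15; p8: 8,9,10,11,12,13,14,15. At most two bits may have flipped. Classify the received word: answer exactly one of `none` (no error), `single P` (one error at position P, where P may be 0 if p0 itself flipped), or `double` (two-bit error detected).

s1: b1⊕b3⊕b5⊕b7⊕b9⊕b11⊕b13⊕b15 = 1⊕0⊕1⊕1⊕0⊕0⊕0⊕1 = 0
s2: b2⊕b3⊕b6⊕b7⊕b10⊕b11⊕b14⊕b15 = 0⊕0⊕1⊕1⊕1⊕0⊕0⊕1 = 0
s4: b4⊕b5⊕b6⊕b7⊕b12⊕b13⊕b14⊕b15 = 0⊕1⊕1⊕1⊕0⊕0⊕0⊕1 = 0
s8: b8⊕b9⊕b10⊕b11⊕b12⊕b13⊕b14⊕b15 = 1⊕0⊕1⊕0⊕0⊕0⊕0⊕1 = 1
Syndrome (s8...s1) = 1000 → position 8.
Overall parity (XOR of all 16 bits, including p0): 1⊕1⊕0⊕0⊕0⊕1⊕1⊕1⊕1⊕0⊕1⊕0⊕0⊕0⊕0⊕1 = 0
Overall=0, syndrome position=8 → double-bit error detected (uncorrectable).

double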